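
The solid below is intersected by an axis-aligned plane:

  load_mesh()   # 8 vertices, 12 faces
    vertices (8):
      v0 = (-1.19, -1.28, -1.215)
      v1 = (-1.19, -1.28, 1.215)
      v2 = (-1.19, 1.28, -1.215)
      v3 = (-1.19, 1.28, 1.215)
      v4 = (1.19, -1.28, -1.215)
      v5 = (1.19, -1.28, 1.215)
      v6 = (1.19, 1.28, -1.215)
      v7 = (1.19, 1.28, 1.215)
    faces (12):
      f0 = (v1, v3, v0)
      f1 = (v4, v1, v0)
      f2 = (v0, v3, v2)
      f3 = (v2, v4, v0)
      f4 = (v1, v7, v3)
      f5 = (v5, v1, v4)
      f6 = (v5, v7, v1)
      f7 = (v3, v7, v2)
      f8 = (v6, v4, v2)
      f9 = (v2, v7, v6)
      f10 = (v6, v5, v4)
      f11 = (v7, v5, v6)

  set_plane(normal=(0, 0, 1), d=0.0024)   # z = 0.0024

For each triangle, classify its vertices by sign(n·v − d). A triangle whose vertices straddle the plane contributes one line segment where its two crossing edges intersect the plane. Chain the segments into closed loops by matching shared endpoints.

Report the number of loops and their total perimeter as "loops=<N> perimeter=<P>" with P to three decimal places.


loops=1 perimeter=9.880

Straddling triangles (8 of 12):
  (v1,v3,v0) [++-] → (-1.19, 0.0025284, 0.0024)–(-1.19, -1.28, 0.0024)  len=1.2825
  (v4,v1,v0) [-+-] → (-0.00235062, -1.28, 0.0024)–(-1.19, -1.28, 0.0024)  len=1.1876
  (v0,v3,v2) [-+-] → (-1.19, 0.0025284, 0.0024)–(-1.19, 1.28, 0.0024)  len=1.2775
  (v5,v1,v4) [++-] → (-0.00235062, -1.28, 0.0024)–(1.19, -1.28, 0.0024)  len=1.1924
  (v3,v7,v2) [++-] → (0.00235062, 1.28, 0.0024)–(-1.19, 1.28, 0.0024)  len=1.1924
  (v2,v7,v6) [-+-] → (0.00235062, 1.28, 0.0024)–(1.19, 1.28, 0.0024)  len=1.1876
  (v6,v5,v4) [-+-] → (1.19, -0.0025284, 0.0024)–(1.19, -1.28, 0.0024)  len=1.2775
  (v7,v5,v6) [++-] → (1.19, -0.0025284, 0.0024)–(1.19, 1.28, 0.0024)  len=1.2825

Chained into 1 loop(s):
  loop 1: 8 segments, perimeter = 9.8800
Total perimeter = 9.880


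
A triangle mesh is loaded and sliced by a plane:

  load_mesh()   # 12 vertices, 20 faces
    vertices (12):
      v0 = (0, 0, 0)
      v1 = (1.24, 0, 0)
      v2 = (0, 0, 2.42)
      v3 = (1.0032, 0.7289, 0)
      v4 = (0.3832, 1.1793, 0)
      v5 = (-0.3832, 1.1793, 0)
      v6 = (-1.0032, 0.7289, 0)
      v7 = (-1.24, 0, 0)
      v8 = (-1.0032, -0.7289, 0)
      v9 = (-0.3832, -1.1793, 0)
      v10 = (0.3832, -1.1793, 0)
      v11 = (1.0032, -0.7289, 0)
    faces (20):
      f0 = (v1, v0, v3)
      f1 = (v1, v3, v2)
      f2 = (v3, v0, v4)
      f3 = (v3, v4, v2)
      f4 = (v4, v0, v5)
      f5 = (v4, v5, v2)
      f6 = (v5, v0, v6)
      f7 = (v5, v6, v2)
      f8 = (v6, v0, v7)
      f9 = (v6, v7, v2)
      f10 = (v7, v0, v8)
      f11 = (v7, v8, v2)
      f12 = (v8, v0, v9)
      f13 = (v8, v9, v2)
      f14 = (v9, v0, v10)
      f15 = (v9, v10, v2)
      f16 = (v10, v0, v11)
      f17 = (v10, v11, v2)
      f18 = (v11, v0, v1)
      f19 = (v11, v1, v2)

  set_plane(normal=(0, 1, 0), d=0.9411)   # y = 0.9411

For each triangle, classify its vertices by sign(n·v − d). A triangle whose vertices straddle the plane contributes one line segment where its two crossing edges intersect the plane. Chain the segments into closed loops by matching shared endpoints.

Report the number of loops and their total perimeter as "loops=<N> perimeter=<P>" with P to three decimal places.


Straddling triangles (6 of 20):
  (v3,v0,v4) [--+] → (0.3058, 0.9411, 0)–(0.711095, 0.9411, 0)  len=0.4053
  (v3,v4,v2) [-+-] → (0.711095, 0.9411, 0)–(0.3058, 0.9411, 0.488802)  len=0.6350
  (v4,v0,v5) [+-+] → (0.3058, 0.9411, 0)–(-0.3058, 0.9411, 0)  len=0.6116
  (v4,v5,v2) [++-] → (-0.3058, 0.9411, 0.488802)–(0.3058, 0.9411, 0.488802)  len=0.6116
  (v5,v0,v6) [+--] → (-0.3058, 0.9411, 0)–(-0.711095, 0.9411, 0)  len=0.4053
  (v5,v6,v2) [+--] → (-0.711095, 0.9411, 0)–(-0.3058, 0.9411, 0.488802)  len=0.6350

Chained into 1 loop(s):
  loop 1: 6 segments, perimeter = 3.3037
Total perimeter = 3.304

loops=1 perimeter=3.304


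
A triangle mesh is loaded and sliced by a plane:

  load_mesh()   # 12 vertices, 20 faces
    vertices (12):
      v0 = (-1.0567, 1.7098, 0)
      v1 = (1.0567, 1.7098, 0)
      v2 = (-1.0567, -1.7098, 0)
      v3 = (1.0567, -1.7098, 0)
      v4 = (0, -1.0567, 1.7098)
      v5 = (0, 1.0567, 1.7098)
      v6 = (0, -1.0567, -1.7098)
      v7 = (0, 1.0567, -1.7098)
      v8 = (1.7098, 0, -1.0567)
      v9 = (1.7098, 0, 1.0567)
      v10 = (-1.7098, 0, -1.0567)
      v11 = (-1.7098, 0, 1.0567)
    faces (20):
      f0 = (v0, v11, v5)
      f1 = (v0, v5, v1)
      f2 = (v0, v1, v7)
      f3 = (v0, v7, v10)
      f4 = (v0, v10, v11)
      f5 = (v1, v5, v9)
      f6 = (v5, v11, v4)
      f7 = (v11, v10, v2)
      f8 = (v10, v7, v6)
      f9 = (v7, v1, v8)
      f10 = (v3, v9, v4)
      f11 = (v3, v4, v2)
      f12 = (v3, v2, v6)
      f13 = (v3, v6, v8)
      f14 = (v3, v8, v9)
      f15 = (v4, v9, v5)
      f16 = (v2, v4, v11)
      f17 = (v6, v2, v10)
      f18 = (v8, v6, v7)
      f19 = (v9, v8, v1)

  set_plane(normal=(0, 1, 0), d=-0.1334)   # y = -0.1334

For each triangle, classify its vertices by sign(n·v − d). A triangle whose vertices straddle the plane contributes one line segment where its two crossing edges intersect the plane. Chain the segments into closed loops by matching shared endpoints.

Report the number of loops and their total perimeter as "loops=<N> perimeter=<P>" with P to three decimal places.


loops=1 perimeter=11.227

Straddling triangles (10 of 20):
  (v5,v11,v4) [++-] → (-1.49395, -0.1334, 1.13915)–(0, -0.1334, 1.7098)  len=1.5992
  (v11,v10,v2) [++-] → (-1.65884, -0.1334, -0.974255)–(-1.65884, -0.1334, 0.974255)  len=1.9485
  (v10,v7,v6) [++-] → (0, -0.1334, -1.7098)–(-1.49395, -0.1334, -1.13915)  len=1.5992
  (v3,v9,v4) [-+-] → (1.65884, -0.1334, 0.974255)–(1.49395, -0.1334, 1.13915)  len=0.2332
  (v3,v6,v8) [--+] → (1.49395, -0.1334, -1.13915)–(1.65884, -0.1334, -0.974255)  len=0.2332
  (v3,v8,v9) [-++] → (1.65884, -0.1334, -0.974255)–(1.65884, -0.1334, 0.974255)  len=1.9485
  (v4,v9,v5) [-++] → (1.49395, -0.1334, 1.13915)–(0, -0.1334, 1.7098)  len=1.5992
  (v2,v4,v11) [--+] → (-1.49395, -0.1334, 1.13915)–(-1.65884, -0.1334, 0.974255)  len=0.2332
  (v6,v2,v10) [--+] → (-1.65884, -0.1334, -0.974255)–(-1.49395, -0.1334, -1.13915)  len=0.2332
  (v8,v6,v7) [+-+] → (1.49395, -0.1334, -1.13915)–(0, -0.1334, -1.7098)  len=1.5992

Chained into 1 loop(s):
  loop 1: 10 segments, perimeter = 11.2267
Total perimeter = 11.227


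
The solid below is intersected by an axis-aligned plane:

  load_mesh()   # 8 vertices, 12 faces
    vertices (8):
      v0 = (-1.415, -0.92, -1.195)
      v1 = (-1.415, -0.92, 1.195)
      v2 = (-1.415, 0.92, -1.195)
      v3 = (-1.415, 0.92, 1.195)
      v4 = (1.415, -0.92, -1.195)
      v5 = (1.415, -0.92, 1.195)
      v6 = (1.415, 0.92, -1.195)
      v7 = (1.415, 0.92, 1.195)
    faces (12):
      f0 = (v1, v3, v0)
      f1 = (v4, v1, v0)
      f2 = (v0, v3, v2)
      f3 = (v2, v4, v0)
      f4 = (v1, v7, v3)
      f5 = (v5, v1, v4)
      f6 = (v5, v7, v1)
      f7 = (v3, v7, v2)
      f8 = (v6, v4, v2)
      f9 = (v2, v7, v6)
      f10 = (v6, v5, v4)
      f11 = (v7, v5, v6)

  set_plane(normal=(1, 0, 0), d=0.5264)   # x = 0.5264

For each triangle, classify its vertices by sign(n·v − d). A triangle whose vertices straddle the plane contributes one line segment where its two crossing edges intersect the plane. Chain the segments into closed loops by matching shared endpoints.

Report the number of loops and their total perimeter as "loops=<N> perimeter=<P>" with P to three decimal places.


loops=1 perimeter=8.460

Straddling triangles (8 of 12):
  (v4,v1,v0) [+--] → (0.5264, -0.92, -0.444557)–(0.5264, -0.92, -1.195)  len=0.7504
  (v2,v4,v0) [-+-] → (0.5264, -0.342253, -1.195)–(0.5264, -0.92, -1.195)  len=0.5777
  (v1,v7,v3) [-+-] → (0.5264, 0.342253, 1.195)–(0.5264, 0.92, 1.195)  len=0.5777
  (v5,v1,v4) [+-+] → (0.5264, -0.92, 1.195)–(0.5264, -0.92, -0.444557)  len=1.6396
  (v5,v7,v1) [++-] → (0.5264, 0.342253, 1.195)–(0.5264, -0.92, 1.195)  len=1.2623
  (v3,v7,v2) [-+-] → (0.5264, 0.92, 1.195)–(0.5264, 0.92, 0.444557)  len=0.7504
  (v6,v4,v2) [++-] → (0.5264, -0.342253, -1.195)–(0.5264, 0.92, -1.195)  len=1.2623
  (v2,v7,v6) [-++] → (0.5264, 0.92, 0.444557)–(0.5264, 0.92, -1.195)  len=1.6396

Chained into 1 loop(s):
  loop 1: 8 segments, perimeter = 8.4600
Total perimeter = 8.460


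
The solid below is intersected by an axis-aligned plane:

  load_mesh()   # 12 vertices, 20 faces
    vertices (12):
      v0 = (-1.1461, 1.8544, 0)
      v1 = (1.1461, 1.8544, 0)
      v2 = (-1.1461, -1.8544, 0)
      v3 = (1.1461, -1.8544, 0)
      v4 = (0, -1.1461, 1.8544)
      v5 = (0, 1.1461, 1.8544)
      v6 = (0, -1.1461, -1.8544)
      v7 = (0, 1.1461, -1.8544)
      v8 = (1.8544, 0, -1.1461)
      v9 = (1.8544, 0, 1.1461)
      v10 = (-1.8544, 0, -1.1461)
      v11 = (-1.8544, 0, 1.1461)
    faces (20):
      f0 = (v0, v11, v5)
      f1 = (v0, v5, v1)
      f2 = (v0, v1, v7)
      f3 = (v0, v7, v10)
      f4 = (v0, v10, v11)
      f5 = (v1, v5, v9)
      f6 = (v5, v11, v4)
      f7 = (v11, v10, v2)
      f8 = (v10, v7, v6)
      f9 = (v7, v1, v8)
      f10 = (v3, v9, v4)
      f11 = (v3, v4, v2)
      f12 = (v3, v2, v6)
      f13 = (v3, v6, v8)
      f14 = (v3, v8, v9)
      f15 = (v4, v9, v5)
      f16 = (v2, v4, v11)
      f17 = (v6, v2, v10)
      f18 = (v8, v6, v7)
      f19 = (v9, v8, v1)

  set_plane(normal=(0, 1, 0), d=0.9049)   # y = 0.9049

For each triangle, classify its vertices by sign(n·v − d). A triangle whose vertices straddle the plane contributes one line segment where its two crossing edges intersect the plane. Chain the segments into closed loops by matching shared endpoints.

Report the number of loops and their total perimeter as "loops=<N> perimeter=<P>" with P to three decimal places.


Straddling triangles (10 of 20):
  (v0,v11,v5) [+-+] → (-1.50877, 0.9049, 0.586832)–(-0.390264, 0.9049, 1.70534)  len=1.5818
  (v0,v7,v10) [++-] → (-0.390264, 0.9049, -1.70534)–(-1.50877, 0.9049, -0.586832)  len=1.5818
  (v0,v10,v11) [+--] → (-1.50877, 0.9049, -0.586832)–(-1.50877, 0.9049, 0.586832)  len=1.1737
  (v1,v5,v9) [++-] → (0.390264, 0.9049, 1.70534)–(1.50877, 0.9049, 0.586832)  len=1.5818
  (v5,v11,v4) [+--] → (-0.390264, 0.9049, 1.70534)–(0, 0.9049, 1.8544)  len=0.4178
  (v10,v7,v6) [-+-] → (-0.390264, 0.9049, -1.70534)–(0, 0.9049, -1.8544)  len=0.4178
  (v7,v1,v8) [++-] → (1.50877, 0.9049, -0.586832)–(0.390264, 0.9049, -1.70534)  len=1.5818
  (v4,v9,v5) [--+] → (0.390264, 0.9049, 1.70534)–(0, 0.9049, 1.8544)  len=0.4178
  (v8,v6,v7) [--+] → (0, 0.9049, -1.8544)–(0.390264, 0.9049, -1.70534)  len=0.4178
  (v9,v8,v1) [--+] → (1.50877, 0.9049, -0.586832)–(1.50877, 0.9049, 0.586832)  len=1.1737

Chained into 1 loop(s):
  loop 1: 10 segments, perimeter = 10.3456
Total perimeter = 10.346

loops=1 perimeter=10.346


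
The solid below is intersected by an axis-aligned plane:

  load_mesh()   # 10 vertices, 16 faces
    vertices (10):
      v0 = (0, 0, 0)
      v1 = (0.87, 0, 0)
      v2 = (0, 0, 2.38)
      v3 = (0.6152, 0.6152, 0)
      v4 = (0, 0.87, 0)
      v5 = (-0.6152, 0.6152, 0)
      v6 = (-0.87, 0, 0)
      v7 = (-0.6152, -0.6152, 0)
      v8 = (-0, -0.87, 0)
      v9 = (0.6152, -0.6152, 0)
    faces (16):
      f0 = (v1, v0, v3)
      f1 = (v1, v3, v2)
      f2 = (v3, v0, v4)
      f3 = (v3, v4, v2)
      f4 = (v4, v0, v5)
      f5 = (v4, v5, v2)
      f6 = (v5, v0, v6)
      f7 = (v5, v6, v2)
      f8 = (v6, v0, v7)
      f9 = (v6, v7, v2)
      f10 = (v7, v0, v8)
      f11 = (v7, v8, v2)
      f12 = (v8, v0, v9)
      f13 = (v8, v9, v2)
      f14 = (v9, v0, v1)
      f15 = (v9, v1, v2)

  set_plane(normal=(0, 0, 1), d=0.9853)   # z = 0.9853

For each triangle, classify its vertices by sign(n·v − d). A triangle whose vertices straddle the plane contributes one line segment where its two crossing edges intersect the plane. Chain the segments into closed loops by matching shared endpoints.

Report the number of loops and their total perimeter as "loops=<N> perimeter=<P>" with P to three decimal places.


loops=1 perimeter=3.122

Straddling triangles (8 of 16):
  (v1,v3,v2) [--+] → (0.360512, 0.360512, 0.9853)–(0.509827, 0, 0.9853)  len=0.3902
  (v3,v4,v2) [--+] → (0, 0.509827, 0.9853)–(0.360512, 0.360512, 0.9853)  len=0.3902
  (v4,v5,v2) [--+] → (-0.360512, 0.360512, 0.9853)–(0, 0.509827, 0.9853)  len=0.3902
  (v5,v6,v2) [--+] → (-0.509827, 0, 0.9853)–(-0.360512, 0.360512, 0.9853)  len=0.3902
  (v6,v7,v2) [--+] → (-0.360512, -0.360512, 0.9853)–(-0.509827, 0, 0.9853)  len=0.3902
  (v7,v8,v2) [--+] → (0, -0.509827, 0.9853)–(-0.360512, -0.360512, 0.9853)  len=0.3902
  (v8,v9,v2) [--+] → (0.360512, -0.360512, 0.9853)–(0, -0.509827, 0.9853)  len=0.3902
  (v9,v1,v2) [--+] → (0.509827, 0, 0.9853)–(0.360512, -0.360512, 0.9853)  len=0.3902

Chained into 1 loop(s):
  loop 1: 8 segments, perimeter = 3.1217
Total perimeter = 3.122


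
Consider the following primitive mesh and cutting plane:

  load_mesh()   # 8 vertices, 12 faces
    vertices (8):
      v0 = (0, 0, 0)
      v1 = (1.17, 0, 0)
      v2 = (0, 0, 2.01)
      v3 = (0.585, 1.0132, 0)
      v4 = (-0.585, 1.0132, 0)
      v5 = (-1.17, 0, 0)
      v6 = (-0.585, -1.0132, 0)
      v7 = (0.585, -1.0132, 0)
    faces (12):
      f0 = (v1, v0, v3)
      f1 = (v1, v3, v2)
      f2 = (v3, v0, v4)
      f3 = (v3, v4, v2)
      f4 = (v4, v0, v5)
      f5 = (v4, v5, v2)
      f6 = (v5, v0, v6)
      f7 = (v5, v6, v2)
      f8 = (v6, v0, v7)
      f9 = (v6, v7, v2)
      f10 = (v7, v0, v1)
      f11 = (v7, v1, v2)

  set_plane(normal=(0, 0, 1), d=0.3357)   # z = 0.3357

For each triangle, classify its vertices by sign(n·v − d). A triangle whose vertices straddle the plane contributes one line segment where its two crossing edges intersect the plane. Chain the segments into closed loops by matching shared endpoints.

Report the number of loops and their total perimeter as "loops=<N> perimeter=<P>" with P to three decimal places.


Straddling triangles (6 of 12):
  (v1,v3,v2) [--+] → (0.487296, 0.84398, 0.3357)–(0.974593, 0, 0.3357)  len=0.9746
  (v3,v4,v2) [--+] → (-0.487296, 0.84398, 0.3357)–(0.487296, 0.84398, 0.3357)  len=0.9746
  (v4,v5,v2) [--+] → (-0.974593, 0, 0.3357)–(-0.487296, 0.84398, 0.3357)  len=0.9746
  (v5,v6,v2) [--+] → (-0.487296, -0.84398, 0.3357)–(-0.974593, 0, 0.3357)  len=0.9746
  (v6,v7,v2) [--+] → (0.487296, -0.84398, 0.3357)–(-0.487296, -0.84398, 0.3357)  len=0.9746
  (v7,v1,v2) [--+] → (0.974593, 0, 0.3357)–(0.487296, -0.84398, 0.3357)  len=0.9746

Chained into 1 loop(s):
  loop 1: 6 segments, perimeter = 5.8474
Total perimeter = 5.847

loops=1 perimeter=5.847


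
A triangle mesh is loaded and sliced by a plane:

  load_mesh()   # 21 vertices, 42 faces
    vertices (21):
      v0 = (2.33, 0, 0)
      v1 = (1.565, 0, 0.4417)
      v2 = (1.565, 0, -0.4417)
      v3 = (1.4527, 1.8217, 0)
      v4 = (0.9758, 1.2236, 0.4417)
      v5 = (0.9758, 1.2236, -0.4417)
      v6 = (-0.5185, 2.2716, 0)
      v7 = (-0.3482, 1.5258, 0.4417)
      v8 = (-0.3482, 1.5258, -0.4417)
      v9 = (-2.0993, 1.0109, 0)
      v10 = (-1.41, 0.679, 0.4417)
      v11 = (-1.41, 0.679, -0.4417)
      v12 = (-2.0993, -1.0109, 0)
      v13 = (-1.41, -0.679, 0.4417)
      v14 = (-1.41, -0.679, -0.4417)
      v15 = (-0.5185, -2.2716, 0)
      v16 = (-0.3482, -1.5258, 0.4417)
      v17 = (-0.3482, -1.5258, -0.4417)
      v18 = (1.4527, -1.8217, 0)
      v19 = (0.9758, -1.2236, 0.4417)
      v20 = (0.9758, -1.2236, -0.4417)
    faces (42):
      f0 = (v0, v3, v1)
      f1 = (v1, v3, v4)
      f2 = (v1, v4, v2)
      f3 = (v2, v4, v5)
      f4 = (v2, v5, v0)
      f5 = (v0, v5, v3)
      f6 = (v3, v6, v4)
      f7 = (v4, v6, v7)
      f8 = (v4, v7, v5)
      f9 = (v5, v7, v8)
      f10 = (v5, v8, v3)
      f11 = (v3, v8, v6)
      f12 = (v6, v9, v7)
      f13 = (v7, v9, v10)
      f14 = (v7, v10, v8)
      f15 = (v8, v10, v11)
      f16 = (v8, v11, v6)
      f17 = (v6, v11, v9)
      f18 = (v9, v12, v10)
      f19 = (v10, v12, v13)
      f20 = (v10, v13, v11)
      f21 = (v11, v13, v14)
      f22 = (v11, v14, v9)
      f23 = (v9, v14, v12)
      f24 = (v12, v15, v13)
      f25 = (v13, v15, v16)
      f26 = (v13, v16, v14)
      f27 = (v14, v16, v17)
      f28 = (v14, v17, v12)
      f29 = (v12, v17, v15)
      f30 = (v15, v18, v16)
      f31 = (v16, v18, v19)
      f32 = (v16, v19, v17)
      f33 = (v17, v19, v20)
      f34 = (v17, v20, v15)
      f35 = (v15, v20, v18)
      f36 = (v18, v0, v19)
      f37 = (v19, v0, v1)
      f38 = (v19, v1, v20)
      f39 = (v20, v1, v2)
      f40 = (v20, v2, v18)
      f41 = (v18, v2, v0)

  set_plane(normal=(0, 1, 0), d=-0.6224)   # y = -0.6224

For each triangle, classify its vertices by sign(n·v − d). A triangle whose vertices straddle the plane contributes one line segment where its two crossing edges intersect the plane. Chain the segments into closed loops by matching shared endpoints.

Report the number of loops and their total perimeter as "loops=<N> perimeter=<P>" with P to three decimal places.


Straddling triangles (12 of 42):
  (v9,v12,v10) [+-+] → (-2.0993, -0.6224, 0)–(-1.94083, -0.6224, 0.101545)  len=0.1882
  (v10,v12,v13) [+--] → (-1.94083, -0.6224, 0.101545)–(-1.41, -0.6224, 0.4417)  len=0.6305
  (v10,v13,v11) [+-+] → (-1.41, -0.6224, 0.4417)–(-1.41, -0.6224, 0.404881)  len=0.0368
  (v11,v13,v14) [+--] → (-1.41, -0.6224, 0.404881)–(-1.41, -0.6224, -0.4417)  len=0.8466
  (v11,v14,v9) [+-+] → (-1.41, -0.6224, -0.4417)–(-1.43309, -0.6224, -0.426906)  len=0.0274
  (v9,v14,v12) [+--] → (-1.43309, -0.6224, -0.426906)–(-2.0993, -0.6224, 0)  len=0.7913
  (v18,v0,v19) [-+-] → (2.03026, -0.6224, 0)–(1.64117, -0.6224, 0.224676)  len=0.4493
  (v19,v0,v1) [-++] → (1.64117, -0.6224, 0.224676)–(1.2653, -0.6224, 0.4417)  len=0.4340
  (v19,v1,v20) [-+-] → (1.2653, -0.6224, 0.4417)–(1.2653, -0.6224, -0.00765286)  len=0.4494
  (v20,v1,v2) [-++] → (1.2653, -0.6224, -0.00765286)–(1.2653, -0.6224, -0.4417)  len=0.4340
  (v20,v2,v18) [-+-] → (1.2653, -0.6224, -0.4417)–(1.52663, -0.6224, -0.290789)  len=0.3018
  (v18,v2,v0) [-++] → (1.52663, -0.6224, -0.290789)–(2.03026, -0.6224, 0)  len=0.5816

Chained into 2 loop(s):
  loop 1: 6 segments, perimeter = 2.5208
  loop 2: 6 segments, perimeter = 2.6501
Total perimeter = 5.171

loops=2 perimeter=5.171


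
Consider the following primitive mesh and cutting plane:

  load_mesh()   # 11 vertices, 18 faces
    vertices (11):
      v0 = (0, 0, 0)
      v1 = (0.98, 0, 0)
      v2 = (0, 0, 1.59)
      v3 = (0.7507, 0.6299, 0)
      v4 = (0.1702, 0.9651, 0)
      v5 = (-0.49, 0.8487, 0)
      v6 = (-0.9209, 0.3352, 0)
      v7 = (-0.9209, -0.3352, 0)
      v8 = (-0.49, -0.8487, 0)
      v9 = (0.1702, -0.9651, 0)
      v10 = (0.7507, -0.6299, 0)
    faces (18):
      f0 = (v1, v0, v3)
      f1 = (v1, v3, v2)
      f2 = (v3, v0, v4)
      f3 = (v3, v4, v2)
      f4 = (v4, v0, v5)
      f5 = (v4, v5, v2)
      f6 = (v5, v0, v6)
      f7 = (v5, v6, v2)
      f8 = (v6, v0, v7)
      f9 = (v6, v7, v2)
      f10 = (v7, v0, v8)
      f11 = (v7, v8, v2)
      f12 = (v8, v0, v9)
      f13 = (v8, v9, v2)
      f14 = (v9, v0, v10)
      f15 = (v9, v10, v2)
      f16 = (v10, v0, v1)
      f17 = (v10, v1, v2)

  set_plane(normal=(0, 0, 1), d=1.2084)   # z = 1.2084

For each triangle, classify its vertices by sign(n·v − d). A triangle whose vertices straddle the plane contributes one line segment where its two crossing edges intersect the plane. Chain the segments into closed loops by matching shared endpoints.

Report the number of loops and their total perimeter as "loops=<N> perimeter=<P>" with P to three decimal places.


loops=1 perimeter=1.448

Straddling triangles (9 of 18):
  (v1,v3,v2) [--+] → (0.180168, 0.151176, 1.2084)–(0.2352, 0, 1.2084)  len=0.1609
  (v3,v4,v2) [--+] → (0.040848, 0.231624, 1.2084)–(0.180168, 0.151176, 1.2084)  len=0.1609
  (v4,v5,v2) [--+] → (-0.1176, 0.203688, 1.2084)–(0.040848, 0.231624, 1.2084)  len=0.1609
  (v5,v6,v2) [--+] → (-0.221016, 0.080448, 1.2084)–(-0.1176, 0.203688, 1.2084)  len=0.1609
  (v6,v7,v2) [--+] → (-0.221016, -0.080448, 1.2084)–(-0.221016, 0.080448, 1.2084)  len=0.1609
  (v7,v8,v2) [--+] → (-0.1176, -0.203688, 1.2084)–(-0.221016, -0.080448, 1.2084)  len=0.1609
  (v8,v9,v2) [--+] → (0.040848, -0.231624, 1.2084)–(-0.1176, -0.203688, 1.2084)  len=0.1609
  (v9,v10,v2) [--+] → (0.180168, -0.151176, 1.2084)–(0.040848, -0.231624, 1.2084)  len=0.1609
  (v10,v1,v2) [--+] → (0.2352, 0, 1.2084)–(0.180168, -0.151176, 1.2084)  len=0.1609

Chained into 1 loop(s):
  loop 1: 9 segments, perimeter = 1.4480
Total perimeter = 1.448


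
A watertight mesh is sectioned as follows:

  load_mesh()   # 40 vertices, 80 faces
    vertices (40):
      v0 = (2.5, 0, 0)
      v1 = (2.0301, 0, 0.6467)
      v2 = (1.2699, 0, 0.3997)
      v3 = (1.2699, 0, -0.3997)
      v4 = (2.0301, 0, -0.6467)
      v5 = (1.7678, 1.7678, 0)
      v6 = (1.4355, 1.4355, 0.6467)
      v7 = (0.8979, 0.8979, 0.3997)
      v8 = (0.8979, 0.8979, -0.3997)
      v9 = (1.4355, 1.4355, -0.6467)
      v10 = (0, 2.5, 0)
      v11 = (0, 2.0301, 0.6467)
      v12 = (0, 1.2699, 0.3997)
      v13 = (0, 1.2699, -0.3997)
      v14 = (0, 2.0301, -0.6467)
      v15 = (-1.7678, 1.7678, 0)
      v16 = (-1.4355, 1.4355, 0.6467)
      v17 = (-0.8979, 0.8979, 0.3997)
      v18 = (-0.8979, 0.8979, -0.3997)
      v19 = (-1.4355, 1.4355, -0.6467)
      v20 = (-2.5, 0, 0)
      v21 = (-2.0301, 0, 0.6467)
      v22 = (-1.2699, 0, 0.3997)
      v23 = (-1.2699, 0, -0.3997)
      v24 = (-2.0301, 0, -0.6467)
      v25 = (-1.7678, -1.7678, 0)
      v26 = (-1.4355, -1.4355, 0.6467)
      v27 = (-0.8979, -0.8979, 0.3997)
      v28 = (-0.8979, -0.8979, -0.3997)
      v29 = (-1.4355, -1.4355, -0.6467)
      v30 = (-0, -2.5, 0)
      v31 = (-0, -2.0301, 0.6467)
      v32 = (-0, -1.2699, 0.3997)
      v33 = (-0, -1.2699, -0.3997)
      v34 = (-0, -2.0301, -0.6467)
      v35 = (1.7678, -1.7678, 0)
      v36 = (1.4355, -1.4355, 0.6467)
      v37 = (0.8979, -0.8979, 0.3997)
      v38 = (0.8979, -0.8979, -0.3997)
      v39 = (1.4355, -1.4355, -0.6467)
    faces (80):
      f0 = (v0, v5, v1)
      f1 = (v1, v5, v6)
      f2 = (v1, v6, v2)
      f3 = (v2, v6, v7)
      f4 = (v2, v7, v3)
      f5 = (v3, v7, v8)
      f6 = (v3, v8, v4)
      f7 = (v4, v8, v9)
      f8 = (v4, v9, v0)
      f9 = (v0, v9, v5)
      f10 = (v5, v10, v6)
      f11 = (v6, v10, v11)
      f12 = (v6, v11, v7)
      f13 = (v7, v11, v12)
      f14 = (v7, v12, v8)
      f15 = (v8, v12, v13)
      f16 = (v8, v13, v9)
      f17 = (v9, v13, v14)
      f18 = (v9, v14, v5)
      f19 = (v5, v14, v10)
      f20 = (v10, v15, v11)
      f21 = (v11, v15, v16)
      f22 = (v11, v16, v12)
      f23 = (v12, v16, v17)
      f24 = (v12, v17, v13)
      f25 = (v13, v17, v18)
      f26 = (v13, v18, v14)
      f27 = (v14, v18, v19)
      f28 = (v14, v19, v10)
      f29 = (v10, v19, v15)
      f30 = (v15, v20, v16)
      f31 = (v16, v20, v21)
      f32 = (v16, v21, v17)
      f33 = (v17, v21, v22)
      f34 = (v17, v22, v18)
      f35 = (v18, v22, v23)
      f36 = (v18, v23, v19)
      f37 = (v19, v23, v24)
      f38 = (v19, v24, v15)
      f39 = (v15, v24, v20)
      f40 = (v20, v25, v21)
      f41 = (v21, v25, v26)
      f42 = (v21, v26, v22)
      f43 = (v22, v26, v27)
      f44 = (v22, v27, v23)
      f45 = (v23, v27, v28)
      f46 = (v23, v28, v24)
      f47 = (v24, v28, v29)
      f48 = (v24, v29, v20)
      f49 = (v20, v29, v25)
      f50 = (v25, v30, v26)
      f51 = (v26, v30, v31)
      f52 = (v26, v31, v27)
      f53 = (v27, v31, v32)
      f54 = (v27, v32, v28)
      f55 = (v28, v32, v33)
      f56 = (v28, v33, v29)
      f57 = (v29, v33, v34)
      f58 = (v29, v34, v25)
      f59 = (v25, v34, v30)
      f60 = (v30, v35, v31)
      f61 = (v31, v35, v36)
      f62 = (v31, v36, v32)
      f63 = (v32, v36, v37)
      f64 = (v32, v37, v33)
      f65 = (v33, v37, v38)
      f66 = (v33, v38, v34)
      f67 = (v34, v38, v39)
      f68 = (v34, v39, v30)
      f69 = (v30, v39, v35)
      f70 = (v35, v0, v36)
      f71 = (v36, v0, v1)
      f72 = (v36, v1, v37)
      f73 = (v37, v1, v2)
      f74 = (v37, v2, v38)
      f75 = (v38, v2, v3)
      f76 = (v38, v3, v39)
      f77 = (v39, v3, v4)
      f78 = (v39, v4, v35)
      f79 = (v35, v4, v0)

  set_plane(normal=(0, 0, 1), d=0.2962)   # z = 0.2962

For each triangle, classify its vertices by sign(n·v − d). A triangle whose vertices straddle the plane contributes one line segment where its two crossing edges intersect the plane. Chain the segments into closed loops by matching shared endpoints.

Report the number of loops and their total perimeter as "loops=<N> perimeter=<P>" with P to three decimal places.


loops=2 perimeter=21.765

Straddling triangles (32 of 80):
  (v0,v5,v1) [--+] → (1.88794, 0.958116, 0.2962)–(2.28478, 0, 0.2962)  len=1.0370
  (v1,v5,v6) [+-+] → (1.88794, 0.958116, 0.2962)–(1.6156, 1.6156, 0.2962)  len=0.7117
  (v2,v7,v3) [++-] → (0.946064, 0.781647, 0.2962)–(1.2699, 0, 0.2962)  len=0.8461
  (v3,v7,v8) [-+-] → (0.946064, 0.781647, 0.2962)–(0.8979, 0.8979, 0.2962)  len=0.1258
  (v5,v10,v6) [--+] → (0.657484, 2.01244, 0.2962)–(1.6156, 1.6156, 0.2962)  len=1.0370
  (v6,v10,v11) [+-+] → (0.657484, 2.01244, 0.2962)–(0, 2.28478, 0.2962)  len=0.7117
  (v7,v12,v8) [++-] → (0.116253, 1.22174, 0.2962)–(0.8979, 0.8979, 0.2962)  len=0.8461
  (v8,v12,v13) [-+-] → (0.116253, 1.22174, 0.2962)–(0, 1.2699, 0.2962)  len=0.1258
  (v10,v15,v11) [--+] → (-0.958116, 1.88794, 0.2962)–(0, 2.28478, 0.2962)  len=1.0370
  (v11,v15,v16) [+-+] → (-0.958116, 1.88794, 0.2962)–(-1.6156, 1.6156, 0.2962)  len=0.7117
  (v12,v17,v13) [++-] → (-0.781647, 0.946064, 0.2962)–(0, 1.2699, 0.2962)  len=0.8461
  (v13,v17,v18) [-+-] → (-0.781647, 0.946064, 0.2962)–(-0.8979, 0.8979, 0.2962)  len=0.1258
  (v15,v20,v16) [--+] → (-2.01244, 0.657484, 0.2962)–(-1.6156, 1.6156, 0.2962)  len=1.0370
  (v16,v20,v21) [+-+] → (-2.01244, 0.657484, 0.2962)–(-2.28478, 0, 0.2962)  len=0.7117
  (v17,v22,v18) [++-] → (-1.22174, 0.116253, 0.2962)–(-0.8979, 0.8979, 0.2962)  len=0.8461
  (v18,v22,v23) [-+-] → (-1.22174, 0.116253, 0.2962)–(-1.2699, 0, 0.2962)  len=0.1258
  (v20,v25,v21) [--+] → (-1.88794, -0.958116, 0.2962)–(-2.28478, 0, 0.2962)  len=1.0370
  (v21,v25,v26) [+-+] → (-1.88794, -0.958116, 0.2962)–(-1.6156, -1.6156, 0.2962)  len=0.7117
  (v22,v27,v23) [++-] → (-0.946064, -0.781647, 0.2962)–(-1.2699, 0, 0.2962)  len=0.8461
  (v23,v27,v28) [-+-] → (-0.946064, -0.781647, 0.2962)–(-0.8979, -0.8979, 0.2962)  len=0.1258
  (v25,v30,v26) [--+] → (-0.657484, -2.01244, 0.2962)–(-1.6156, -1.6156, 0.2962)  len=1.0370
  (v26,v30,v31) [+-+] → (-0.657484, -2.01244, 0.2962)–(0, -2.28478, 0.2962)  len=0.7117
  (v27,v32,v28) [++-] → (-0.116253, -1.22174, 0.2962)–(-0.8979, -0.8979, 0.2962)  len=0.8461
  (v28,v32,v33) [-+-] → (-0.116253, -1.22174, 0.2962)–(0, -1.2699, 0.2962)  len=0.1258
  (v30,v35,v31) [--+] → (0.958116, -1.88794, 0.2962)–(0, -2.28478, 0.2962)  len=1.0370
  (v31,v35,v36) [+-+] → (0.958116, -1.88794, 0.2962)–(1.6156, -1.6156, 0.2962)  len=0.7117
  (v32,v37,v33) [++-] → (0.781647, -0.946064, 0.2962)–(0, -1.2699, 0.2962)  len=0.8461
  (v33,v37,v38) [-+-] → (0.781647, -0.946064, 0.2962)–(0.8979, -0.8979, 0.2962)  len=0.1258
  (v35,v0,v36) [--+] → (2.01244, -0.657484, 0.2962)–(1.6156, -1.6156, 0.2962)  len=1.0370
  (v36,v0,v1) [+-+] → (2.01244, -0.657484, 0.2962)–(2.28478, 0, 0.2962)  len=0.7117
  (v37,v2,v38) [++-] → (1.22174, -0.116253, 0.2962)–(0.8979, -0.8979, 0.2962)  len=0.8461
  (v38,v2,v3) [-+-] → (1.22174, -0.116253, 0.2962)–(1.2699, 0, 0.2962)  len=0.1258

Chained into 2 loop(s):
  loop 1: 16 segments, perimeter = 13.9896
  loop 2: 16 segments, perimeter = 7.7753
Total perimeter = 21.765


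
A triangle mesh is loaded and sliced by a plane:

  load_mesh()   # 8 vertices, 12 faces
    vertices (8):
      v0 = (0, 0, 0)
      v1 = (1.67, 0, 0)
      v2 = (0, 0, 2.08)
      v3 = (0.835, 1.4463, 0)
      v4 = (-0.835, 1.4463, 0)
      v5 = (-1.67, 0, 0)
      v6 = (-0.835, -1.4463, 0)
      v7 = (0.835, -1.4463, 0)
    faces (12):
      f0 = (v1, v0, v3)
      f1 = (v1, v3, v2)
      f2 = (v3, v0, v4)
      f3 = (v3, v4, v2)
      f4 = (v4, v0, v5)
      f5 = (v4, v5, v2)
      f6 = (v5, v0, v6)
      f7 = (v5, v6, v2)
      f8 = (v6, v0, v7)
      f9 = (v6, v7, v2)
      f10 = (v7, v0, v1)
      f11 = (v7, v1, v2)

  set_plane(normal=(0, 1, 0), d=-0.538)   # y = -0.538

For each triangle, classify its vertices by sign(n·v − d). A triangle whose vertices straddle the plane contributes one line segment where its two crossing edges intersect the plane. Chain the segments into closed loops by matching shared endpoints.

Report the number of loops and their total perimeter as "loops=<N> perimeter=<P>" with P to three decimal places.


Straddling triangles (6 of 12):
  (v5,v0,v6) [++-] → (-0.310606, -0.538, 0)–(-1.35939, -0.538, 0)  len=1.0488
  (v5,v6,v2) [+-+] → (-1.35939, -0.538, 0)–(-0.310606, -0.538, 1.30627)  len=1.6752
  (v6,v0,v7) [-+-] → (-0.310606, -0.538, 0)–(0.310606, -0.538, 0)  len=0.6212
  (v6,v7,v2) [--+] → (0.310606, -0.538, 1.30627)–(-0.310606, -0.538, 1.30627)  len=0.6212
  (v7,v0,v1) [-++] → (0.310606, -0.538, 0)–(1.35939, -0.538, 0)  len=1.0488
  (v7,v1,v2) [-++] → (1.35939, -0.538, 0)–(0.310606, -0.538, 1.30627)  len=1.6752

Chained into 1 loop(s):
  loop 1: 6 segments, perimeter = 6.6904
Total perimeter = 6.690

loops=1 perimeter=6.690


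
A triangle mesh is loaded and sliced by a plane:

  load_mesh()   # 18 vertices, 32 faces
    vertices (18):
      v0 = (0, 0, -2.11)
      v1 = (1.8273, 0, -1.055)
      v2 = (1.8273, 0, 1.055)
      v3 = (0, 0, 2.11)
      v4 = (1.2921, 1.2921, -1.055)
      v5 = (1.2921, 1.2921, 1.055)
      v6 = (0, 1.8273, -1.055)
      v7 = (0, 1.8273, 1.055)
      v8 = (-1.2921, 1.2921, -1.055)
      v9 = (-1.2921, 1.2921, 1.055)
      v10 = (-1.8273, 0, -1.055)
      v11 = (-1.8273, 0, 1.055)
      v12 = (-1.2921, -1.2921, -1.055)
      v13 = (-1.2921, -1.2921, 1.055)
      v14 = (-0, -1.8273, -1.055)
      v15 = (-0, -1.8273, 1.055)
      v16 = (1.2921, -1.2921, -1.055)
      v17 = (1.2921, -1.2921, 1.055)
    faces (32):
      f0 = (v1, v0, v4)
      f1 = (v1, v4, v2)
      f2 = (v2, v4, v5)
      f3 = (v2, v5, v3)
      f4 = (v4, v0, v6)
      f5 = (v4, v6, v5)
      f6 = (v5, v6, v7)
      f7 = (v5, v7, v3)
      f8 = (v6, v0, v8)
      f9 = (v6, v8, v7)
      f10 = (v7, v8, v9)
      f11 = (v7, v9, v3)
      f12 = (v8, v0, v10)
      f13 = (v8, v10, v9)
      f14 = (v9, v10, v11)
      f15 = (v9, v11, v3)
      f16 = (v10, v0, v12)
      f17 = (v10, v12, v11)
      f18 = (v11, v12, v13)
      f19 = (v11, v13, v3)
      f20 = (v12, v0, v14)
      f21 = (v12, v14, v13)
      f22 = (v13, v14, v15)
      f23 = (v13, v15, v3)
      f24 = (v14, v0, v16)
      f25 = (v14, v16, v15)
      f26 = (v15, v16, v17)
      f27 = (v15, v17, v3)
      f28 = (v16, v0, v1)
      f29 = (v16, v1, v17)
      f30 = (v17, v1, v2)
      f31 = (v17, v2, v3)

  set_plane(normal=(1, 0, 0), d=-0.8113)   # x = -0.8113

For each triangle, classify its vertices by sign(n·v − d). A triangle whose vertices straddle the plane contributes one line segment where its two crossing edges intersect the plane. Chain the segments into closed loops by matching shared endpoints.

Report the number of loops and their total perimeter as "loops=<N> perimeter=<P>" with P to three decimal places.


Straddling triangles (12 of 32):
  (v6,v0,v8) [++-] → (-0.8113, 0.8113, -1.44757)–(-0.8113, 1.49125, -1.055)  len=0.7851
  (v6,v8,v7) [+-+] → (-0.8113, 1.49125, -1.055)–(-0.8113, 1.49125, -0.269853)  len=0.7851
  (v7,v8,v9) [+--] → (-0.8113, 1.49125, -0.269853)–(-0.8113, 1.49125, 1.055)  len=1.3249
  (v7,v9,v3) [+-+] → (-0.8113, 1.49125, 1.055)–(-0.8113, 0.8113, 1.44757)  len=0.7851
  (v8,v0,v10) [-+-] → (-0.8113, 0.8113, -1.44757)–(-0.8113, 0, -1.64159)  len=0.8342
  (v9,v11,v3) [--+] → (-0.8113, 0, 1.64159)–(-0.8113, 0.8113, 1.44757)  len=0.8342
  (v10,v0,v12) [-+-] → (-0.8113, 0, -1.64159)–(-0.8113, -0.8113, -1.44757)  len=0.8342
  (v11,v13,v3) [--+] → (-0.8113, -0.8113, 1.44757)–(-0.8113, 0, 1.64159)  len=0.8342
  (v12,v0,v14) [-++] → (-0.8113, -0.8113, -1.44757)–(-0.8113, -1.49125, -1.055)  len=0.7851
  (v12,v14,v13) [-+-] → (-0.8113, -1.49125, -1.055)–(-0.8113, -1.49125, 0.269853)  len=1.3249
  (v13,v14,v15) [-++] → (-0.8113, -1.49125, 0.269853)–(-0.8113, -1.49125, 1.055)  len=0.7851
  (v13,v15,v3) [-++] → (-0.8113, -1.49125, 1.055)–(-0.8113, -0.8113, 1.44757)  len=0.7851

Chained into 1 loop(s):
  loop 1: 12 segments, perimeter = 10.6973
Total perimeter = 10.697

loops=1 perimeter=10.697


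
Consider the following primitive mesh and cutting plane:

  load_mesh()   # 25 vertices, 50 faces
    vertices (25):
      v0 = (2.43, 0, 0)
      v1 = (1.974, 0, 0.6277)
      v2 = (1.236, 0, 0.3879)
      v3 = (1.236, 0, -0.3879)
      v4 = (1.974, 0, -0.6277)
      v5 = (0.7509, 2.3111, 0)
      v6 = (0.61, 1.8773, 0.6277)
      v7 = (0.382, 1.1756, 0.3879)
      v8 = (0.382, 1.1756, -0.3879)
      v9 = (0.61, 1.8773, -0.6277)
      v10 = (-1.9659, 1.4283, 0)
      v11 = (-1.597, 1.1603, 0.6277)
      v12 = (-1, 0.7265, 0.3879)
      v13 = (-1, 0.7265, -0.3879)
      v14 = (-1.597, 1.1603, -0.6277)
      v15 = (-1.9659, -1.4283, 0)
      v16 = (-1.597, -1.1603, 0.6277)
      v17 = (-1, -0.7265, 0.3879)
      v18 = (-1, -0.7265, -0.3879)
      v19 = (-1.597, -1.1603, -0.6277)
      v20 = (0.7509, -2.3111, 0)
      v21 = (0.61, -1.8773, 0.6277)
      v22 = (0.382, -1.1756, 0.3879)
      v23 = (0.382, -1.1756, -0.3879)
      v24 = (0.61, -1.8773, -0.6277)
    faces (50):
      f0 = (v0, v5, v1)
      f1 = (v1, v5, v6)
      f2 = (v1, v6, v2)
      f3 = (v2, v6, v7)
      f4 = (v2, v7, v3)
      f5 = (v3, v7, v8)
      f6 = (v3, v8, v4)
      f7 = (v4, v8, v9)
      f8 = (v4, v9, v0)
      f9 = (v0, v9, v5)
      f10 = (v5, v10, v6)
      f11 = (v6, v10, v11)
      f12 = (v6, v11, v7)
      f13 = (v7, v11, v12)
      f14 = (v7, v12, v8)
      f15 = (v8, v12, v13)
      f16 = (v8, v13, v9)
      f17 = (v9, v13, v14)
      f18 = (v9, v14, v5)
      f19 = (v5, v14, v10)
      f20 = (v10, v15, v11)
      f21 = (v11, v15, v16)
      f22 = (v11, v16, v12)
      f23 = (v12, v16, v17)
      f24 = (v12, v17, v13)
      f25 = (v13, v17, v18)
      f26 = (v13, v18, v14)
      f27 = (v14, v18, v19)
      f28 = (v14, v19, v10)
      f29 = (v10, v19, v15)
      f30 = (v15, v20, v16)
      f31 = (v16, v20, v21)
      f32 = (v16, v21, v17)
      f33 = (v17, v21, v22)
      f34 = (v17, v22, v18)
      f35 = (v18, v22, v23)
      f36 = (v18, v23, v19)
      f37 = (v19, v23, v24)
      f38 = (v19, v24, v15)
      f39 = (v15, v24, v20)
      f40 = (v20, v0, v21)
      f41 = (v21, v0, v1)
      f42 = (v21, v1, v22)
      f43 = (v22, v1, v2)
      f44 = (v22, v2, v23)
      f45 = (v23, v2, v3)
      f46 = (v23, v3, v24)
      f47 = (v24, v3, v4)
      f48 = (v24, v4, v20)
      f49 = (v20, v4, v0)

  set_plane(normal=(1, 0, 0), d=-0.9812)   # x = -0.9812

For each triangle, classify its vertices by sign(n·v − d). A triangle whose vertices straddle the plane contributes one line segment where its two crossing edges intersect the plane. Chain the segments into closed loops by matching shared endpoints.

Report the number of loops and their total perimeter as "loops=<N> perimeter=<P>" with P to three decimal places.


loops=2 perimeter=7.191

Straddling triangles (20 of 50):
  (v5,v10,v6) [+-+] → (-0.9812, 1.74827, 0)–(-0.9812, 1.59994, 0.239953)  len=0.2821
  (v6,v10,v11) [+--] → (-0.9812, 1.59994, 0.239953)–(-0.9812, 1.36036, 0.6277)  len=0.4558
  (v6,v11,v7) [+-+] → (-0.9812, 1.36036, 0.6277)–(-0.9812, 1.16506, 0.553082)  len=0.2091
  (v7,v11,v12) [+--] → (-0.9812, 1.16506, 0.553082)–(-0.9812, 0.732609, 0.3879)  len=0.4629
  (v7,v12,v8) [+-+] → (-0.9812, 0.732609, 0.3879)–(-0.9812, 0.732609, 0.377346)  len=0.0106
  (v8,v12,v13) [+--] → (-0.9812, 0.732609, 0.377346)–(-0.9812, 0.732609, -0.3879)  len=0.7652
  (v8,v13,v9) [+-+] → (-0.9812, 0.732609, -0.3879)–(-0.9812, 0.739938, -0.3907)  len=0.0078
  (v9,v13,v14) [+--] → (-0.9812, 0.739938, -0.3907)–(-0.9812, 1.36036, -0.6277)  len=0.6641
  (v9,v14,v5) [+-+] → (-0.9812, 1.36036, -0.6277)–(-0.9812, 1.46213, -0.463069)  len=0.1935
  (v5,v14,v10) [+--] → (-0.9812, 1.46213, -0.463069)–(-0.9812, 1.74827, 0)  len=0.5443
  (v15,v20,v16) [-+-] → (-0.9812, -1.74827, 0)–(-0.9812, -1.46213, 0.463069)  len=0.5443
  (v16,v20,v21) [-++] → (-0.9812, -1.46213, 0.463069)–(-0.9812, -1.36036, 0.6277)  len=0.1935
  (v16,v21,v17) [-+-] → (-0.9812, -1.36036, 0.6277)–(-0.9812, -0.739938, 0.3907)  len=0.6641
  (v17,v21,v22) [-++] → (-0.9812, -0.739938, 0.3907)–(-0.9812, -0.732609, 0.3879)  len=0.0078
  (v17,v22,v18) [-+-] → (-0.9812, -0.732609, 0.3879)–(-0.9812, -0.732609, -0.377346)  len=0.7652
  (v18,v22,v23) [-++] → (-0.9812, -0.732609, -0.377346)–(-0.9812, -0.732609, -0.3879)  len=0.0106
  (v18,v23,v19) [-+-] → (-0.9812, -0.732609, -0.3879)–(-0.9812, -1.16506, -0.553082)  len=0.4629
  (v19,v23,v24) [-++] → (-0.9812, -1.16506, -0.553082)–(-0.9812, -1.36036, -0.6277)  len=0.2091
  (v19,v24,v15) [-+-] → (-0.9812, -1.36036, -0.6277)–(-0.9812, -1.59994, -0.239953)  len=0.4558
  (v15,v24,v20) [-++] → (-0.9812, -1.59994, -0.239953)–(-0.9812, -1.74827, 0)  len=0.2821

Chained into 2 loop(s):
  loop 1: 10 segments, perimeter = 3.5956
  loop 2: 10 segments, perimeter = 3.5956
Total perimeter = 7.191


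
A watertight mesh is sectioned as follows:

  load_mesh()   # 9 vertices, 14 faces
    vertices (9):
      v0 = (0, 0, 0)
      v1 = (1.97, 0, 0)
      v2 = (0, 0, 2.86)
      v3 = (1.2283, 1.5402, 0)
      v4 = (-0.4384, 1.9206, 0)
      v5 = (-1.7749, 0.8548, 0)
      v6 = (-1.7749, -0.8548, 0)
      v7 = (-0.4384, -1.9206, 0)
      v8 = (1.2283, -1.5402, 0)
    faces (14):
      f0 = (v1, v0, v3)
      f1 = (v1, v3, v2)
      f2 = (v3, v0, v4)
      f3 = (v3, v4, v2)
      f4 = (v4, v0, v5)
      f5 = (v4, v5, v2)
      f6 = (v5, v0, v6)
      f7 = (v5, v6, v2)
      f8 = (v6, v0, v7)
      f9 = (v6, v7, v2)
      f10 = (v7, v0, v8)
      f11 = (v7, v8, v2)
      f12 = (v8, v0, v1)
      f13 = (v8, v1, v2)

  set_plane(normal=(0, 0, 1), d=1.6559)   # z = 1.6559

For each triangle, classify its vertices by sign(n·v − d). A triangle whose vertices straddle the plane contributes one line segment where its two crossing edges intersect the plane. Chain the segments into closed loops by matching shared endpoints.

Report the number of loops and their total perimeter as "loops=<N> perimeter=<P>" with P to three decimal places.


Straddling triangles (7 of 14):
  (v1,v3,v2) [--+] → (0.517131, 0.648446, 1.6559)–(0.829398, 0, 1.6559)  len=0.7197
  (v3,v4,v2) [--+] → (-0.184573, 0.808599, 1.6559)–(0.517131, 0.648446, 1.6559)  len=0.7197
  (v4,v5,v2) [--+] → (-0.747258, 0.359883, 1.6559)–(-0.184573, 0.808599, 1.6559)  len=0.7197
  (v5,v6,v2) [--+] → (-0.747258, -0.359883, 1.6559)–(-0.747258, 0.359883, 1.6559)  len=0.7198
  (v6,v7,v2) [--+] → (-0.184573, -0.808599, 1.6559)–(-0.747258, -0.359883, 1.6559)  len=0.7197
  (v7,v8,v2) [--+] → (0.517131, -0.648446, 1.6559)–(-0.184573, -0.808599, 1.6559)  len=0.7197
  (v8,v1,v2) [--+] → (0.829398, 0, 1.6559)–(0.517131, -0.648446, 1.6559)  len=0.7197

Chained into 1 loop(s):
  loop 1: 7 segments, perimeter = 5.0381
Total perimeter = 5.038

loops=1 perimeter=5.038


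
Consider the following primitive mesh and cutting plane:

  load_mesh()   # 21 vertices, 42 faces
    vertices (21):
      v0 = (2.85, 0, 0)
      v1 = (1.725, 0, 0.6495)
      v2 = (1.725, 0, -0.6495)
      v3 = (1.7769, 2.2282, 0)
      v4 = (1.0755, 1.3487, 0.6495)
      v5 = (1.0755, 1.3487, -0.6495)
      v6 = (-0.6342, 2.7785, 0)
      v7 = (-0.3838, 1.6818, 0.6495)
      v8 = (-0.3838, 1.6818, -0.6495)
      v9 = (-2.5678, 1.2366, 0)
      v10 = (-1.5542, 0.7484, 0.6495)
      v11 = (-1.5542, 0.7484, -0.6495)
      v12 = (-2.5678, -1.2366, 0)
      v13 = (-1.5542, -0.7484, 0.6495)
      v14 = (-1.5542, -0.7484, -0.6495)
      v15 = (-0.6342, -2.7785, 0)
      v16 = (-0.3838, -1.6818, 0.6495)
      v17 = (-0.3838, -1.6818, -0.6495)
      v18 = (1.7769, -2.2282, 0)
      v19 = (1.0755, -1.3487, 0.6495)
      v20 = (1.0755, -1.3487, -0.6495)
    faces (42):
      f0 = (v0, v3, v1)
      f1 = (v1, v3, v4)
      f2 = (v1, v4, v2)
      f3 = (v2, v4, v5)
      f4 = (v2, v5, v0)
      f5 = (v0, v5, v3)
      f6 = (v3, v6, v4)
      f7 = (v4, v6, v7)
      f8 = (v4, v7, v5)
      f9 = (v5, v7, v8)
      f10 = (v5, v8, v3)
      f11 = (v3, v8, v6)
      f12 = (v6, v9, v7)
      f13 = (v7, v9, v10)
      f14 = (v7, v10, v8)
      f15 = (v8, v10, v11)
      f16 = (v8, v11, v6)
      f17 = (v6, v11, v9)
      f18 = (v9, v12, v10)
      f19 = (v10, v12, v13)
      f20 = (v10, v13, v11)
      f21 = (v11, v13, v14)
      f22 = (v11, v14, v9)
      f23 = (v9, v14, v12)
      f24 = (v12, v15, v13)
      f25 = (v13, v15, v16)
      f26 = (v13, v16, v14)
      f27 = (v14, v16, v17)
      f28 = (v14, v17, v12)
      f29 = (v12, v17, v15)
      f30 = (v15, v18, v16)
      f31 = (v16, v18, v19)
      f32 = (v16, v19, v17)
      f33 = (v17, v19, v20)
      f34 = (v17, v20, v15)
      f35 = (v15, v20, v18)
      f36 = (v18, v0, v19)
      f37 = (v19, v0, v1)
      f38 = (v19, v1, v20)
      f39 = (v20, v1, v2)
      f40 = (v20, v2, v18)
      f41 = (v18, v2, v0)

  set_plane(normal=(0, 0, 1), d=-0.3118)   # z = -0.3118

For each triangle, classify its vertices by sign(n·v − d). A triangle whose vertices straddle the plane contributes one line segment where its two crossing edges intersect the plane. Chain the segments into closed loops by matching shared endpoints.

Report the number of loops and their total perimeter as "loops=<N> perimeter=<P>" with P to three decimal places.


Straddling triangles (28 of 42):
  (v1,v4,v2) [++-] → (1.55615, 0.35062, -0.3118)–(1.725, 0, -0.3118)  len=0.3892
  (v2,v4,v5) [-+-] → (1.55615, 0.35062, -0.3118)–(1.0755, 1.3487, -0.3118)  len=1.1078
  (v2,v5,v0) [--+] → (1.99813, 0.647459, -0.3118)–(2.30993, 0, -0.3118)  len=0.7186
  (v0,v5,v3) [+-+] → (1.99813, 0.647459, -0.3118)–(1.44018, 1.80599, -0.3118)  len=1.2859
  (v4,v7,v5) [++-] → (0.696127, 1.4353, -0.3118)–(1.0755, 1.3487, -0.3118)  len=0.3891
  (v5,v7,v8) [-+-] → (0.696127, 1.4353, -0.3118)–(-0.3838, 1.6818, -0.3118)  len=1.1077
  (v5,v8,v3) [--+] → (0.739631, 1.96589, -0.3118)–(1.44018, 1.80599, -0.3118)  len=0.7186
  (v3,v8,v6) [+-+] → (0.739631, 1.96589, -0.3118)–(-0.513993, 2.25202, -0.3118)  len=1.2859
  (v7,v10,v8) [++-] → (-0.688068, 1.43914, -0.3118)–(-0.3838, 1.6818, -0.3118)  len=0.3892
  (v8,v10,v11) [-+-] → (-0.688068, 1.43914, -0.3118)–(-1.5542, 0.7484, -0.3118)  len=1.1078
  (v8,v11,v6) [--+] → (-1.07586, 1.80393, -0.3118)–(-0.513993, 2.25202, -0.3118)  len=0.7187
  (v6,v11,v9) [+-+] → (-1.07586, 1.80393, -0.3118)–(-2.08121, 1.00223, -0.3118)  len=1.2859
  (v10,v13,v11) [++-] → (-1.5542, 0.359278, -0.3118)–(-1.5542, 0.7484, -0.3118)  len=0.3891
  (v11,v13,v14) [-+-] → (-1.5542, 0.359278, -0.3118)–(-1.5542, -0.7484, -0.3118)  len=1.1077
  (v11,v14,v9) [--+] → (-2.08121, 0.283678, -0.3118)–(-2.08121, 1.00223, -0.3118)  len=0.7186
  (v9,v14,v12) [+-+] → (-2.08121, 0.283678, -0.3118)–(-2.08121, -1.00223, -0.3118)  len=1.2859
  (v13,v16,v14) [++-] → (-1.24993, -0.991055, -0.3118)–(-1.5542, -0.7484, -0.3118)  len=0.3892
  (v14,v16,v17) [-+-] → (-1.24993, -0.991055, -0.3118)–(-0.3838, -1.6818, -0.3118)  len=1.1078
  (v14,v17,v12) [--+] → (-1.51935, -1.45032, -0.3118)–(-2.08121, -1.00223, -0.3118)  len=0.7187
  (v12,v17,v15) [+-+] → (-1.51935, -1.45032, -0.3118)–(-0.513993, -2.25202, -0.3118)  len=1.2859
  (v16,v19,v17) [++-] → (-0.00442694, -1.5952, -0.3118)–(-0.3838, -1.6818, -0.3118)  len=0.3891
  (v17,v19,v20) [-+-] → (-0.00442694, -1.5952, -0.3118)–(1.0755, -1.3487, -0.3118)  len=1.1077
  (v17,v20,v15) [--+] → (0.186561, -2.09211, -0.3118)–(-0.513993, -2.25202, -0.3118)  len=0.7186
  (v15,v20,v18) [+-+] → (0.186561, -2.09211, -0.3118)–(1.44018, -1.80599, -0.3118)  len=1.2859
  (v19,v1,v20) [++-] → (1.24435, -0.99808, -0.3118)–(1.0755, -1.3487, -0.3118)  len=0.3892
  (v20,v1,v2) [-+-] → (1.24435, -0.99808, -0.3118)–(1.725, 0, -0.3118)  len=1.1078
  (v20,v2,v18) [--+] → (1.75198, -1.15853, -0.3118)–(1.44018, -1.80599, -0.3118)  len=0.7186
  (v18,v2,v0) [+-+] → (1.75198, -1.15853, -0.3118)–(2.30993, 0, -0.3118)  len=1.2859

Chained into 2 loop(s):
  loop 1: 14 segments, perimeter = 10.4784
  loop 2: 14 segments, perimeter = 14.0314
Total perimeter = 24.510

loops=2 perimeter=24.510
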